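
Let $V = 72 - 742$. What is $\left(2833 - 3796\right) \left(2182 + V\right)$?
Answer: $-1456056$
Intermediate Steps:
$V = -670$ ($V = 72 - 742 = -670$)
$\left(2833 - 3796\right) \left(2182 + V\right) = \left(2833 - 3796\right) \left(2182 - 670\right) = \left(-963\right) 1512 = -1456056$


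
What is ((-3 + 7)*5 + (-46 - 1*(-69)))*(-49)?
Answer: -2107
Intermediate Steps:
((-3 + 7)*5 + (-46 - 1*(-69)))*(-49) = (4*5 + (-46 + 69))*(-49) = (20 + 23)*(-49) = 43*(-49) = -2107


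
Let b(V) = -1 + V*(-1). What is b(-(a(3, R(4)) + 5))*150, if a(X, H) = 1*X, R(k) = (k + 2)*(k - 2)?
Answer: 1050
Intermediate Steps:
R(k) = (-2 + k)*(2 + k) (R(k) = (2 + k)*(-2 + k) = (-2 + k)*(2 + k))
a(X, H) = X
b(V) = -1 - V
b(-(a(3, R(4)) + 5))*150 = (-1 - (-1)*(3 + 5))*150 = (-1 - (-1)*8)*150 = (-1 - 1*(-8))*150 = (-1 + 8)*150 = 7*150 = 1050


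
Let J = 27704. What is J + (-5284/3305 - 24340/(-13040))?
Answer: 59698818457/2154860 ≈ 27704.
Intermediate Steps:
J + (-5284/3305 - 24340/(-13040)) = 27704 + (-5284/3305 - 24340/(-13040)) = 27704 + (-5284*1/3305 - 24340*(-1/13040)) = 27704 + (-5284/3305 + 1217/652) = 27704 + 577017/2154860 = 59698818457/2154860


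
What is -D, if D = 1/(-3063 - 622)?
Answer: 1/3685 ≈ 0.00027137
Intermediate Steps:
D = -1/3685 (D = 1/(-3685) = -1/3685 ≈ -0.00027137)
-D = -1*(-1/3685) = 1/3685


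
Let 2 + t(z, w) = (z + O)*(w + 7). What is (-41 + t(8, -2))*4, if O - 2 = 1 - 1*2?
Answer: 8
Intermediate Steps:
O = 1 (O = 2 + (1 - 1*2) = 2 + (1 - 2) = 2 - 1 = 1)
t(z, w) = -2 + (1 + z)*(7 + w) (t(z, w) = -2 + (z + 1)*(w + 7) = -2 + (1 + z)*(7 + w))
(-41 + t(8, -2))*4 = (-41 + (5 - 2 + 7*8 - 2*8))*4 = (-41 + (5 - 2 + 56 - 16))*4 = (-41 + 43)*4 = 2*4 = 8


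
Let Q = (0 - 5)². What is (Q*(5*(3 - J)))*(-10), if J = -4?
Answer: -8750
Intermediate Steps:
Q = 25 (Q = (-5)² = 25)
(Q*(5*(3 - J)))*(-10) = (25*(5*(3 - 1*(-4))))*(-10) = (25*(5*(3 + 4)))*(-10) = (25*(5*7))*(-10) = (25*35)*(-10) = 875*(-10) = -8750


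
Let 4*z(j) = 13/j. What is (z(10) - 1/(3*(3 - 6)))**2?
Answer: 24649/129600 ≈ 0.19019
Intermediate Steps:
z(j) = 13/(4*j) (z(j) = (13/j)/4 = 13/(4*j))
(z(10) - 1/(3*(3 - 6)))**2 = ((13/4)/10 - 1/(3*(3 - 6)))**2 = ((13/4)*(1/10) - 1/(3*(-3)))**2 = (13/40 - 1/(-9))**2 = (13/40 - 1*(-1/9))**2 = (13/40 + 1/9)**2 = (157/360)**2 = 24649/129600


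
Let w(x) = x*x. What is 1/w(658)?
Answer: 1/432964 ≈ 2.3097e-6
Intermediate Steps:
w(x) = x²
1/w(658) = 1/(658²) = 1/432964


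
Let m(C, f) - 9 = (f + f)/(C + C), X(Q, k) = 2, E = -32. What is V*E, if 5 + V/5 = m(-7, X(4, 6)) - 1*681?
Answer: 758560/7 ≈ 1.0837e+5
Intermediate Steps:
m(C, f) = 9 + f/C (m(C, f) = 9 + (f + f)/(C + C) = 9 + (2*f)/((2*C)) = 9 + (2*f)*(1/(2*C)) = 9 + f/C)
V = -23705/7 (V = -25 + 5*((9 + 2/(-7)) - 1*681) = -25 + 5*((9 + 2*(-1/7)) - 681) = -25 + 5*((9 - 2/7) - 681) = -25 + 5*(61/7 - 681) = -25 + 5*(-4706/7) = -25 - 23530/7 = -23705/7 ≈ -3386.4)
V*E = -23705/7*(-32) = 758560/7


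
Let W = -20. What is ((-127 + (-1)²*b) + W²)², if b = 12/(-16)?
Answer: 1185921/16 ≈ 74120.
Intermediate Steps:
b = -¾ (b = 12*(-1/16) = -¾ ≈ -0.75000)
((-127 + (-1)²*b) + W²)² = ((-127 + (-1)²*(-¾)) + (-20)²)² = ((-127 + 1*(-¾)) + 400)² = ((-127 - ¾) + 400)² = (-511/4 + 400)² = (1089/4)² = 1185921/16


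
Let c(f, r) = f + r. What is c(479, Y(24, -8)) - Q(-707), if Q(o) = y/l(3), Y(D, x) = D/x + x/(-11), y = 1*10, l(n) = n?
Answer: 15622/33 ≈ 473.39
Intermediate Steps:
y = 10
Y(D, x) = -x/11 + D/x (Y(D, x) = D/x + x*(-1/11) = D/x - x/11 = -x/11 + D/x)
Q(o) = 10/3
c(479, Y(24, -8)) - Q(-707) = (479 + (-1/11*(-8) + 24/(-8))) - 1*10/3 = (479 + (8/11 + 24*(-⅛))) - 10/3 = (479 + (8/11 - 3)) - 10/3 = (479 - 25/11) - 10/3 = 5244/11 - 10/3 = 15622/33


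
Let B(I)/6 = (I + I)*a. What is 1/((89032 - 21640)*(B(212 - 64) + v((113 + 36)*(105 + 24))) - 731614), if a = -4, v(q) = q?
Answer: 1/815857250 ≈ 1.2257e-9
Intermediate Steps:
B(I) = -48*I (B(I) = 6*((I + I)*(-4)) = 6*((2*I)*(-4)) = 6*(-8*I) = -48*I)
1/((89032 - 21640)*(B(212 - 64) + v((113 + 36)*(105 + 24))) - 731614) = 1/((89032 - 21640)*(-48*(212 - 64) + (113 + 36)*(105 + 24)) - 731614) = 1/(67392*(-48*148 + 149*129) - 731614) = 1/(67392*(-7104 + 19221) - 731614) = 1/(67392*12117 - 731614) = 1/(816588864 - 731614) = 1/815857250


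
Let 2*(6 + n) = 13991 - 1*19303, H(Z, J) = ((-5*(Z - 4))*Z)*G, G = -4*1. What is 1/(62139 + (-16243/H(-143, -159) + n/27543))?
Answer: 3859876020/239848313827117 ≈ 1.6093e-5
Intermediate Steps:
G = -4
H(Z, J) = -4*Z*(20 - 5*Z) (H(Z, J) = ((-5*(Z - 4))*Z)*(-4) = ((-5*(-4 + Z))*Z)*(-4) = ((20 - 5*Z)*Z)*(-4) = (Z*(20 - 5*Z))*(-4) = -4*Z*(20 - 5*Z))
n = -2662 (n = -6 + (13991 - 1*19303)/2 = -6 + (13991 - 19303)/2 = -6 + (½)*(-5312) = -6 - 2656 = -2662)
1/(62139 + (-16243/H(-143, -159) + n/27543)) = 1/(62139 + (-16243*(-1/(2860*(-4 - 143))) - 2662/27543)) = 1/(62139 + (-16243/(20*(-143)*(-147)) - 2662*1/27543)) = 1/(62139 + (-16243/420420 - 2662/27543)) = 1/(62139 - 522179663/3859876020) = 1/(239848313827117/3859876020) = 3859876020/239848313827117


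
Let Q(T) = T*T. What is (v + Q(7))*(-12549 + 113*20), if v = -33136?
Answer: 340432143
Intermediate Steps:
Q(T) = T²
(v + Q(7))*(-12549 + 113*20) = (-33136 + 7²)*(-12549 + 113*20) = (-33136 + 49)*(-12549 + 2260) = -33087*(-10289) = 340432143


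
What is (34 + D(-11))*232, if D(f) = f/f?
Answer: 8120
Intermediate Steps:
D(f) = 1
(34 + D(-11))*232 = (34 + 1)*232 = 35*232 = 8120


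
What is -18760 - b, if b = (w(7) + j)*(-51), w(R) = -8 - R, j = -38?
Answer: -21463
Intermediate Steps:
b = 2703 (b = ((-8 - 1*7) - 38)*(-51) = ((-8 - 7) - 38)*(-51) = (-15 - 38)*(-51) = -53*(-51) = 2703)
-18760 - b = -18760 - 1*2703 = -18760 - 2703 = -21463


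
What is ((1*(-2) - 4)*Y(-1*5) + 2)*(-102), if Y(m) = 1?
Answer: 408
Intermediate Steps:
((1*(-2) - 4)*Y(-1*5) + 2)*(-102) = ((1*(-2) - 4)*1 + 2)*(-102) = ((-2 - 4)*1 + 2)*(-102) = (-6*1 + 2)*(-102) = (-6 + 2)*(-102) = -4*(-102) = 408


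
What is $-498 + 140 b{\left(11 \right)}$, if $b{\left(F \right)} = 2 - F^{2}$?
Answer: $-17158$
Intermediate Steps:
$-498 + 140 b{\left(11 \right)} = -498 + 140 \left(2 - 11^{2}\right) = -498 + 140 \left(2 - 121\right) = -498 + 140 \left(-119\right) = -498 - 16660 = -17158$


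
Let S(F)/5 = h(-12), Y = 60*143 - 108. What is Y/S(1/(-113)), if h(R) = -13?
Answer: -8472/65 ≈ -130.34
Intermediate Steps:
Y = 8472 (Y = 8580 - 108 = 8472)
S(F) = -65 (S(F) = 5*(-13) = -65)
Y/S(1/(-113)) = 8472/(-65) = 8472*(-1/65) = -8472/65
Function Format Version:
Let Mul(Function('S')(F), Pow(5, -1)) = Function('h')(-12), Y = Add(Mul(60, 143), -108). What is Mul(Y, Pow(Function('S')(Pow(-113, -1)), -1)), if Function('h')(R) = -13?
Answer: Rational(-8472, 65) ≈ -130.34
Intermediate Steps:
Y = 8472 (Y = Add(8580, -108) = 8472)
Function('S')(F) = -65 (Function('S')(F) = Mul(5, -13) = -65)
Mul(Y, Pow(Function('S')(Pow(-113, -1)), -1)) = Mul(8472, Pow(-65, -1)) = Mul(8472, Rational(-1, 65)) = Rational(-8472, 65)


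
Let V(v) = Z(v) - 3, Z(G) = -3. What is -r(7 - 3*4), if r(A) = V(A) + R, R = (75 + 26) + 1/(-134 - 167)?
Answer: -28594/301 ≈ -94.997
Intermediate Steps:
V(v) = -6 (V(v) = -3 - 3 = -6)
R = 30400/301 (R = 101 + 1/(-301) = 101 - 1/301 = 30400/301 ≈ 101.00)
r(A) = 28594/301 (r(A) = -6 + 30400/301 = 28594/301)
-r(7 - 3*4) = -1*28594/301 = -28594/301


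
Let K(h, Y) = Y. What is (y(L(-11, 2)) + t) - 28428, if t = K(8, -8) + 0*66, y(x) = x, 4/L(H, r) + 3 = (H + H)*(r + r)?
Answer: -2587680/91 ≈ -28436.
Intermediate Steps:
L(H, r) = 4/(-3 + 4*H*r) (L(H, r) = 4/(-3 + (H + H)*(r + r)) = 4/(-3 + (2*H)*(2*r)) = 4/(-3 + 4*H*r))
t = -8 (t = -8 + 0*66 = -8 + 0 = -8)
(y(L(-11, 2)) + t) - 28428 = (4/(-3 + 4*(-11)*2) - 8) - 28428 = (4/(-3 - 88) - 8) - 28428 = (4/(-91) - 8) - 28428 = (4*(-1/91) - 8) - 28428 = (-4/91 - 8) - 28428 = -732/91 - 28428 = -2587680/91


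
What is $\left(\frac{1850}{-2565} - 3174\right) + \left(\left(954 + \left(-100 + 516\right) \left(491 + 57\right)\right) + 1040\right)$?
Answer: $\frac{116341874}{513} \approx 2.2679 \cdot 10^{5}$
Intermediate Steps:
$\left(\frac{1850}{-2565} - 3174\right) + \left(\left(954 + \left(-100 + 516\right) \left(491 + 57\right)\right) + 1040\right) = \left(1850 \left(- \frac{1}{2565}\right) - 3174\right) + \left(\left(954 + 416 \cdot 548\right) + 1040\right) = \left(- \frac{370}{513} - 3174\right) + \left(\left(954 + 227968\right) + 1040\right) = - \frac{1628632}{513} + \left(228922 + 1040\right) = - \frac{1628632}{513} + 229962 = \frac{116341874}{513}$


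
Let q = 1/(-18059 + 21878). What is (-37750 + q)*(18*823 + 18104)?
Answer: -4745697502582/3819 ≈ -1.2427e+9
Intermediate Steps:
q = 1/3819 ≈ 0.00026185
(-37750 + q)*(18*823 + 18104) = (-37750 + 1/3819)*(18*823 + 18104) = -144167249*(14814 + 18104)/3819 = -144167249/3819*32918 = -4745697502582/3819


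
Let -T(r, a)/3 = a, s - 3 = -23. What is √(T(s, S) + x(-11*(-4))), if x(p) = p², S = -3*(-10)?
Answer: √1846 ≈ 42.965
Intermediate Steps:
s = -20 (s = 3 - 23 = -20)
S = 30
T(r, a) = -3*a
√(T(s, S) + x(-11*(-4))) = √(-3*30 + (-11*(-4))²) = √(-90 + 44²) = √(-90 + 1936) = √1846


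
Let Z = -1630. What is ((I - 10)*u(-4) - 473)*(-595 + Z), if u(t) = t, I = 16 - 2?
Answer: 1088025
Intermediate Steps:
I = 14
((I - 10)*u(-4) - 473)*(-595 + Z) = ((14 - 10)*(-4) - 473)*(-595 - 1630) = (4*(-4) - 473)*(-2225) = (-16 - 473)*(-2225) = -489*(-2225) = 1088025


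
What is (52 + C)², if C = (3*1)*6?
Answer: 4900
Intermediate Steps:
C = 18 (C = 3*6 = 18)
(52 + C)² = (52 + 18)² = 70² = 4900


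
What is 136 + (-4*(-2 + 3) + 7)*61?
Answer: 319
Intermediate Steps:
136 + (-4*(-2 + 3) + 7)*61 = 136 + (-4*1 + 7)*61 = 136 + (-4 + 7)*61 = 136 + 3*61 = 136 + 183 = 319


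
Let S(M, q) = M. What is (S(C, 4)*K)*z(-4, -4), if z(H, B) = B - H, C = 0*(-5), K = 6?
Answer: 0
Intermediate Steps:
C = 0
(S(C, 4)*K)*z(-4, -4) = (0*6)*(-4 - 1*(-4)) = 0*(-4 + 4) = 0*0 = 0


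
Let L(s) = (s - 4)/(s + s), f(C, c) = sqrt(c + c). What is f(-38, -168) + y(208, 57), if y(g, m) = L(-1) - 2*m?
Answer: -223/2 + 4*I*sqrt(21) ≈ -111.5 + 18.33*I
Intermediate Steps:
f(C, c) = sqrt(2)*sqrt(c) (f(C, c) = sqrt(2*c) = sqrt(2)*sqrt(c))
L(s) = (-4 + s)/(2*s) (L(s) = (-4 + s)/((2*s)) = (-4 + s)*(1/(2*s)) = (-4 + s)/(2*s))
y(g, m) = 5/2 - 2*m (y(g, m) = (1/2)*(-4 - 1)/(-1) - 2*m = (1/2)*(-1)*(-5) - 2*m = 5/2 - 2*m)
f(-38, -168) + y(208, 57) = sqrt(2)*sqrt(-168) + (5/2 - 2*57) = sqrt(2)*(2*I*sqrt(42)) + (5/2 - 114) = 4*I*sqrt(21) - 223/2 = -223/2 + 4*I*sqrt(21)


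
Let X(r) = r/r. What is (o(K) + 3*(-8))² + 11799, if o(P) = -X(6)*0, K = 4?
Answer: 12375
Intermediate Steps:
X(r) = 1
o(P) = 0 (o(P) = -1*1*0 = -1*0 = 0)
(o(K) + 3*(-8))² + 11799 = (0 + 3*(-8))² + 11799 = (0 - 24)² + 11799 = (-24)² + 11799 = 576 + 11799 = 12375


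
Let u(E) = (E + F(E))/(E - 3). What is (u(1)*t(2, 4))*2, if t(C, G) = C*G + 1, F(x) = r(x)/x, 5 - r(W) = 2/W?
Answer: -36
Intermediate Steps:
r(W) = 5 - 2/W
F(x) = (5 - 2/x)/x
u(E) = (E + (-2 + 5*E)/E²)/(-3 + E) (u(E) = (E + (-2 + 5*E)/E²)/(E - 3) = (E + (-2 + 5*E)/E²)/(-3 + E))
t(C, G) = 1 + C*G
(u(1)*t(2, 4))*2 = (((-2 + 1³ + 5*1)/(1²*(-3 + 1)))*(1 + 2*4))*2 = ((1*(-2 + 1 + 5)/(-2))*(1 + 8))*2 = ((1*(-½)*4)*9)*2 = -2*9*2 = -18*2 = -36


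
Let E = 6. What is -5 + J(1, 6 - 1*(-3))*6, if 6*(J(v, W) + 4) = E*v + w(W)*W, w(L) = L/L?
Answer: -14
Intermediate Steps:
w(L) = 1
J(v, W) = -4 + v + W/6 (J(v, W) = -4 + (6*v + 1*W)/6 = -4 + (6*v + W)/6 = -4 + (W + 6*v)/6 = -4 + (v + W/6) = -4 + v + W/6)
-5 + J(1, 6 - 1*(-3))*6 = -5 + (-4 + 1 + (6 - 1*(-3))/6)*6 = -5 + (-4 + 1 + (6 + 3)/6)*6 = -5 + (-4 + 1 + (⅙)*9)*6 = -5 + (-4 + 1 + 3/2)*6 = -5 - 3/2*6 = -5 - 9 = -14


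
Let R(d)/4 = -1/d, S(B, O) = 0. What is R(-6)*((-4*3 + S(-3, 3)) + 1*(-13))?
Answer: -50/3 ≈ -16.667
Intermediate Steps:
R(d) = -4/d (R(d) = 4*(-1/d) = -4/d)
R(-6)*((-4*3 + S(-3, 3)) + 1*(-13)) = (-4/(-6))*((-4*3 + 0) + 1*(-13)) = (-4*(-1/6))*((-12 + 0) - 13) = 2*(-12 - 13)/3 = (2/3)*(-25) = -50/3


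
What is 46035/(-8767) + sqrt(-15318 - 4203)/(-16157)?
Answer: -4185/797 - 9*I*sqrt(241)/16157 ≈ -5.2509 - 0.0086475*I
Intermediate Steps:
46035/(-8767) + sqrt(-15318 - 4203)/(-16157) = 46035*(-1/8767) + sqrt(-19521)*(-1/16157) = -4185/797 + (9*I*sqrt(241))*(-1/16157) = -4185/797 - 9*I*sqrt(241)/16157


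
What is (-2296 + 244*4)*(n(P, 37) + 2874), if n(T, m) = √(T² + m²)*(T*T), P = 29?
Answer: -3793680 - 1110120*√2210 ≈ -5.5981e+7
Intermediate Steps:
n(T, m) = T²*√(T² + m²) (n(T, m) = √(T² + m²)*T² = T²*√(T² + m²))
(-2296 + 244*4)*(n(P, 37) + 2874) = (-2296 + 244*4)*(29²*√(29² + 37²) + 2874) = (-2296 + 976)*(841*√(841 + 1369) + 2874) = -1320*(841*√2210 + 2874) = -1320*(2874 + 841*√2210) = -3793680 - 1110120*√2210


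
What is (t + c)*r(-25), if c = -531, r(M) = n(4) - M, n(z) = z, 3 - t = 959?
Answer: -43123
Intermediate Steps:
t = -956 (t = 3 - 1*959 = 3 - 959 = -956)
r(M) = 4 - M
(t + c)*r(-25) = (-956 - 531)*(4 - 1*(-25)) = -1487*(4 + 25) = -1487*29 = -43123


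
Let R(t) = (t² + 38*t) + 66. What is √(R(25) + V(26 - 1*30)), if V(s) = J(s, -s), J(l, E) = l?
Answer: √1637 ≈ 40.460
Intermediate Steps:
V(s) = s
R(t) = 66 + t² + 38*t
√(R(25) + V(26 - 1*30)) = √((66 + 25² + 38*25) + (26 - 1*30)) = √((66 + 625 + 950) + (26 - 30)) = √(1641 - 4) = √1637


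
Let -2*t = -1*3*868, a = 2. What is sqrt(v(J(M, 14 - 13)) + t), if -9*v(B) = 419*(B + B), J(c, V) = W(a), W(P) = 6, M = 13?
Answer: sqrt(6690)/3 ≈ 27.264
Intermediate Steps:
J(c, V) = 6
v(B) = -838*B/9 (v(B) = -419*(B + B)/9 = -419*2*B/9 = -838*B/9)
t = 1302 (t = -(-1*3)*868/2 = -(-3)*868/2 = -1/2*(-2604) = 1302)
sqrt(v(J(M, 14 - 13)) + t) = sqrt(-838/9*6 + 1302) = sqrt(-1676/3 + 1302) = sqrt(2230/3) = sqrt(6690)/3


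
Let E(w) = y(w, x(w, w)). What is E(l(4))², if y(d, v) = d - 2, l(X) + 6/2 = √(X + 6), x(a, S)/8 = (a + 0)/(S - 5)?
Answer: (5 - √10)² ≈ 3.3772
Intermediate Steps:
x(a, S) = 8*a/(-5 + S) (x(a, S) = 8*((a + 0)/(S - 5)) = 8*(a/(-5 + S)) = 8*a/(-5 + S))
l(X) = -3 + √(6 + X) (l(X) = -3 + √(X + 6) = -3 + √(6 + X))
y(d, v) = -2 + d
E(w) = -2 + w
E(l(4))² = (-2 + (-3 + √(6 + 4)))² = (-2 + (-3 + √10))² = (-5 + √10)²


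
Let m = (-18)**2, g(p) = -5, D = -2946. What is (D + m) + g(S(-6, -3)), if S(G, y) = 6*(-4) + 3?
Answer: -2627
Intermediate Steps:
S(G, y) = -21 (S(G, y) = -24 + 3 = -21)
m = 324
(D + m) + g(S(-6, -3)) = (-2946 + 324) - 5 = -2622 - 5 = -2627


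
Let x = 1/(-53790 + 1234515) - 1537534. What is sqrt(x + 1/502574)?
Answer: I*sqrt(21656200899951456765306444246)/118680337230 ≈ 1240.0*I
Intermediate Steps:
x = -1815404832149/1180725 (x = 1/1180725 - 1537534 = -1815404832149/1180725 ≈ -1.5375e+6)
sqrt(x + 1/502574) = sqrt(-1815404832149/1180725 + 1/502574) = sqrt(-912375268111270801/593401686150) = I*sqrt(21656200899951456765306444246)/118680337230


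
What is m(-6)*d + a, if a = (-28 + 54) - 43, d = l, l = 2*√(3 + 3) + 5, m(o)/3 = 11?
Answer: 148 + 66*√6 ≈ 309.67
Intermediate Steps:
m(o) = 33 (m(o) = 3*11 = 33)
l = 5 + 2*√6 (l = 2*√6 + 5 = 5 + 2*√6 ≈ 9.8990)
d = 5 + 2*√6 ≈ 9.8990
a = -17 (a = 26 - 43 = -17)
m(-6)*d + a = 33*(5 + 2*√6) - 17 = (165 + 66*√6) - 17 = 148 + 66*√6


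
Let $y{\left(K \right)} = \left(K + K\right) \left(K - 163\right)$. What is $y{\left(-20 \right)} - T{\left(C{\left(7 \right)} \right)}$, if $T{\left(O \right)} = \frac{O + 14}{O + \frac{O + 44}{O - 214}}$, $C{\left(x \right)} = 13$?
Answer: $\frac{2078277}{284} \approx 7317.9$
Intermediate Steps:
$y{\left(K \right)} = 2 K \left(-163 + K\right)$
$T{\left(O \right)} = \frac{14 + O}{O + \frac{44 + O}{-214 + O}}$
$y{\left(-20 \right)} - T{\left(C{\left(7 \right)} \right)} = 2 \left(-20\right) \left(-163 - 20\right) - \frac{-2996 + 13^{2} - 2600}{44 + 13^{2} - 2769} = 2 \left(-20\right) \left(-183\right) - \frac{-2996 + 169 - 2600}{44 + 169 - 2769} = 7320 - \frac{1}{-2556} \left(-5427\right) = 7320 - \left(- \frac{1}{2556}\right) \left(-5427\right) = 7320 - \frac{603}{284} = \frac{2078277}{284}$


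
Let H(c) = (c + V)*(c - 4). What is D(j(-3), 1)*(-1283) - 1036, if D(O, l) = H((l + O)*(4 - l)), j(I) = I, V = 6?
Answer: -1036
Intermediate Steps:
H(c) = (-4 + c)*(6 + c) (H(c) = (c + 6)*(c - 4) = (6 + c)*(-4 + c) = (-4 + c)*(6 + c))
D(O, l) = -24 + (4 - l)**2*(O + l)**2 + 2*(4 - l)*(O + l) (D(O, l) = -24 + ((l + O)*(4 - l))**2 + 2*((l + O)*(4 - l)) = -24 + ((O + l)*(4 - l))**2 + 2*((O + l)*(4 - l)) = -24 + ((4 - l)*(O + l))**2 + 2*((4 - l)*(O + l)) = -24 + (4 - l)**2*(O + l)**2 + 2*(4 - l)*(O + l))
D(j(-3), 1)*(-1283) - 1036 = (-24 + (1**2 - 4*(-3) - 4*1 - 3*1)**2 - 2*1**2 + 8*(-3) + 8*1 - 2*(-3)*1)*(-1283) - 1036 = (-24 + (1 + 12 - 4 - 3)**2 - 2*1 - 24 + 8 + 6)*(-1283) - 1036 = (-24 + 6**2 - 2 - 24 + 8 + 6)*(-1283) - 1036 = (-24 + 36 - 2 - 24 + 8 + 6)*(-1283) - 1036 = 0*(-1283) - 1036 = 0 - 1036 = -1036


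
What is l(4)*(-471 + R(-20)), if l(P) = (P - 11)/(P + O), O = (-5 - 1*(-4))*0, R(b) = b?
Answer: 3437/4 ≈ 859.25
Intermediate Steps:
O = 0 (O = (-5 + 4)*0 = -1*0 = 0)
l(P) = (-11 + P)/P (l(P) = (P - 11)/(P + 0) = (-11 + P)/P)
l(4)*(-471 + R(-20)) = ((-11 + 4)/4)*(-471 - 20) = ((¼)*(-7))*(-491) = -7/4*(-491) = 3437/4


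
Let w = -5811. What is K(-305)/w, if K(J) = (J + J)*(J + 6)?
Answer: -14030/447 ≈ -31.387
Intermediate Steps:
K(J) = 2*J*(6 + J) (K(J) = (2*J)*(6 + J) = 2*J*(6 + J))
K(-305)/w = (2*(-305)*(6 - 305))/(-5811) = (2*(-305)*(-299))*(-1/5811) = 182390*(-1/5811) = -14030/447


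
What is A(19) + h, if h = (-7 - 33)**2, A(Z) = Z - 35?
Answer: 1584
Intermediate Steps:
A(Z) = -35 + Z
h = 1600 (h = (-40)**2 = 1600)
A(19) + h = (-35 + 19) + 1600 = -16 + 1600 = 1584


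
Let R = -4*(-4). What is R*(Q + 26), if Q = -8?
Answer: 288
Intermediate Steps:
R = 16
R*(Q + 26) = 16*(-8 + 26) = 16*18 = 288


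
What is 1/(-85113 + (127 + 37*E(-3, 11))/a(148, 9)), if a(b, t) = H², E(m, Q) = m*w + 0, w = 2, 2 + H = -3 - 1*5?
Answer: -20/1702279 ≈ -1.1749e-5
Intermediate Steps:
H = -10 (H = -2 + (-3 - 1*5) = -2 + (-3 - 5) = -2 - 8 = -10)
E(m, Q) = 2*m (E(m, Q) = m*2 + 0 = 2*m + 0 = 2*m)
a(b, t) = 100 (a(b, t) = (-10)² = 100)
1/(-85113 + (127 + 37*E(-3, 11))/a(148, 9)) = 1/(-85113 + (127 + 37*(2*(-3)))/100) = 1/(-85113 + (127 + 37*(-6))*(1/100)) = 1/(-85113 + (127 - 222)*(1/100)) = 1/(-85113 - 95*1/100) = 1/(-85113 - 19/20) = 1/(-1702279/20) = -20/1702279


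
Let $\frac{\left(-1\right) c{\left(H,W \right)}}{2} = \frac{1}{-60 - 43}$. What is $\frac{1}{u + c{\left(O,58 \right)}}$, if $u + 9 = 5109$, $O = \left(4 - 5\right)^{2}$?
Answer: $\frac{103}{525302} \approx 0.00019608$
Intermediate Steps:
$O = 1$ ($O = \left(-1\right)^{2} = 1$)
$u = 5100$ ($u = -9 + 5109 = 5100$)
$c{\left(H,W \right)} = \frac{2}{103}$ ($c{\left(H,W \right)} = - \frac{2}{-60 - 43} = - \frac{2}{-103} = \left(-2\right) \left(- \frac{1}{103}\right) = \frac{2}{103}$)
$\frac{1}{u + c{\left(O,58 \right)}} = \frac{1}{5100 + \frac{2}{103}} = \frac{1}{\frac{525302}{103}} = \frac{103}{525302}$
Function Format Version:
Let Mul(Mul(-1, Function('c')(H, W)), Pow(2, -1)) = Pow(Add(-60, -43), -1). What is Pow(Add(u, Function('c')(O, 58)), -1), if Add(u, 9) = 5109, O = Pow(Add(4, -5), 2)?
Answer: Rational(103, 525302) ≈ 0.00019608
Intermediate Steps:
O = 1 (O = Pow(-1, 2) = 1)
u = 5100 (u = Add(-9, 5109) = 5100)
Function('c')(H, W) = Rational(2, 103) (Function('c')(H, W) = Mul(-2, Pow(Add(-60, -43), -1)) = Mul(-2, Pow(-103, -1)) = Mul(-2, Rational(-1, 103)) = Rational(2, 103))
Pow(Add(u, Function('c')(O, 58)), -1) = Pow(Add(5100, Rational(2, 103)), -1) = Pow(Rational(525302, 103), -1) = Rational(103, 525302)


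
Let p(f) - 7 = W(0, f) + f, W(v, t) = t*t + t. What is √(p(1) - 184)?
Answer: I*√174 ≈ 13.191*I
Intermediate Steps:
W(v, t) = t + t² (W(v, t) = t² + t = t + t²)
p(f) = 7 + f + f*(1 + f) (p(f) = 7 + (f*(1 + f) + f) = 7 + (f + f*(1 + f)) = 7 + f + f*(1 + f))
√(p(1) - 184) = √((7 + 1 + 1*(1 + 1)) - 184) = √((7 + 1 + 1*2) - 184) = √((7 + 1 + 2) - 184) = √(10 - 184) = √(-174) = I*√174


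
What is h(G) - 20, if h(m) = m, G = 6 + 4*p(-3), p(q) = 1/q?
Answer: -46/3 ≈ -15.333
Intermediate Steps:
G = 14/3 (G = 6 + 4/(-3) = 6 + 4*(-1/3) = 6 - 4/3 = 14/3 ≈ 4.6667)
h(G) - 20 = 14/3 - 20 = -46/3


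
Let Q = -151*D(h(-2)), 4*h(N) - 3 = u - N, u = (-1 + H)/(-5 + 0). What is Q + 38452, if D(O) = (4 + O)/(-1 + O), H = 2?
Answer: 34526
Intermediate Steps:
u = -⅕ (u = (-1 + 2)/(-5 + 0) = 1/(-5) = 1*(-⅕) = -⅕ ≈ -0.20000)
h(N) = 7/10 - N/4 (h(N) = ¾ + (-⅕ - N)/4 = ¾ + (-1/20 - N/4) = 7/10 - N/4)
D(O) = (4 + O)/(-1 + O)
Q = -3926 (Q = -151*(4 + (7/10 - ¼*(-2)))/(-1 + (7/10 - ¼*(-2))) = -151*(4 + (7/10 + ½))/(-1 + (7/10 + ½)) = -151*(4 + 6/5)/(-1 + 6/5) = -151*26/(⅕*5) = -755*26/5 = -151*26 = -3926)
Q + 38452 = -3926 + 38452 = 34526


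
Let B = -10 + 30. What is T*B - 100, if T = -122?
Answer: -2540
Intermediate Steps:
B = 20
T*B - 100 = -122*20 - 100 = -2440 - 100 = -2540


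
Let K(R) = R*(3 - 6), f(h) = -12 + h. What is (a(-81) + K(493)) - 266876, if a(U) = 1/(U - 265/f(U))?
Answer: -1950404233/7268 ≈ -2.6836e+5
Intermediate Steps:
a(U) = 1/(U - 265/(-12 + U))
K(R) = -3*R (K(R) = R*(-3) = -3*R)
(a(-81) + K(493)) - 266876 = ((-12 - 81)/(-265 - 81*(-12 - 81)) - 3*493) - 266876 = (-93/(-265 - 81*(-93)) - 1479) - 266876 = (-93/(-265 + 7533) - 1479) - 266876 = (-93/7268 - 1479) - 266876 = -10749465/7268 - 266876 = -1950404233/7268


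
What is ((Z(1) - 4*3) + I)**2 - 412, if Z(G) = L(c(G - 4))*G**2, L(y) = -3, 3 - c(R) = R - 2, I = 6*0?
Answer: -187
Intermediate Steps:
I = 0
c(R) = 5 - R (c(R) = 3 - (R - 2) = 3 - (-2 + R) = 3 + (2 - R) = 5 - R)
Z(G) = -3*G**2
((Z(1) - 4*3) + I)**2 - 412 = ((-3*1**2 - 4*3) + 0)**2 - 412 = ((-3*1 - 12) + 0)**2 - 412 = ((-3 - 12) + 0)**2 - 412 = (-15 + 0)**2 - 412 = (-15)**2 - 412 = 225 - 412 = -187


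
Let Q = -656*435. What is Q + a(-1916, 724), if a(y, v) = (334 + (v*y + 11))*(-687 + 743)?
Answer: -77948344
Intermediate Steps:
a(y, v) = 19320 + 56*v*y (a(y, v) = (334 + (11 + v*y))*56 = (345 + v*y)*56 = 19320 + 56*v*y)
Q = -285360
Q + a(-1916, 724) = -285360 + (19320 + 56*724*(-1916)) = -285360 + (19320 - 77682304) = -285360 - 77662984 = -77948344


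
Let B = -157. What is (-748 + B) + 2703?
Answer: 1798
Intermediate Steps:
(-748 + B) + 2703 = (-748 - 157) + 2703 = -905 + 2703 = 1798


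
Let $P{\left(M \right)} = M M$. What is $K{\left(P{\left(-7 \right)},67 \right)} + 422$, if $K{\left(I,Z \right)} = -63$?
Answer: $359$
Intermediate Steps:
$P{\left(M \right)} = M^{2}$
$K{\left(P{\left(-7 \right)},67 \right)} + 422 = -63 + 422 = 359$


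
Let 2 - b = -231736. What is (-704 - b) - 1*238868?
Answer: -471310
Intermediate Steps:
b = 231738 (b = 2 - 1*(-231736) = 2 + 231736 = 231738)
(-704 - b) - 1*238868 = (-704 - 1*231738) - 1*238868 = (-704 - 231738) - 238868 = -232442 - 238868 = -471310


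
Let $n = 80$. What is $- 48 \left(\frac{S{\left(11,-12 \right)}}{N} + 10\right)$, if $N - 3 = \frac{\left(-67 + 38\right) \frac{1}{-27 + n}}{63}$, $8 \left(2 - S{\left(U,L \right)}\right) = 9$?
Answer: $- \frac{2467239}{4994} \approx -494.04$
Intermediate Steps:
$S{\left(U,L \right)} = \frac{7}{8}$ ($S{\left(U,L \right)} = 2 - \frac{9}{8} = \frac{7}{8}$)
$N = \frac{9988}{3339}$ ($N = 3 + \frac{\left(-67 + 38\right) \frac{1}{-27 + 80}}{63} = 3 + - \frac{29}{53} \cdot \frac{1}{63} = 3 + \left(-29\right) \frac{1}{53} \cdot \frac{1}{63} = 3 - \frac{29}{3339} = \frac{9988}{3339} \approx 2.9913$)
$- 48 \left(\frac{S{\left(11,-12 \right)}}{N} + 10\right) = - 48 \left(\frac{7}{8 \cdot \frac{9988}{3339}} + 10\right) = - 48 \left(\frac{7}{8} \cdot \frac{3339}{9988} + 10\right) = - 48 \left(\frac{23373}{79904} + 10\right) = \left(-48\right) \frac{822413}{79904} = - \frac{2467239}{4994}$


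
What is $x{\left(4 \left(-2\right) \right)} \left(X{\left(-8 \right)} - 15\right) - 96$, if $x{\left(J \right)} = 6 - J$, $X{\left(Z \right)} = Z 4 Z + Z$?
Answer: $3166$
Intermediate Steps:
$X{\left(Z \right)} = Z + 4 Z^{2}$ ($X{\left(Z \right)} = 4 Z Z + Z = 4 Z^{2} + Z = Z + 4 Z^{2}$)
$x{\left(4 \left(-2\right) \right)} \left(X{\left(-8 \right)} - 15\right) - 96 = \left(6 - 4 \left(-2\right)\right) \left(- 8 \left(1 + 4 \left(-8\right)\right) - 15\right) - 96 = \left(6 - -8\right) \left(- 8 \left(1 - 32\right) - 15\right) - 96 = \left(6 + 8\right) \left(\left(-8\right) \left(-31\right) - 15\right) - 96 = 14 \left(248 - 15\right) - 96 = 14 \cdot 233 - 96 = 3262 - 96 = 3166$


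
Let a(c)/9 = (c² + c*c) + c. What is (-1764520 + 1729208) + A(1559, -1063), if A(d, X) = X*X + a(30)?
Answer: 1111127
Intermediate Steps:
a(c) = 9*c + 18*c² (a(c) = 9*((c² + c*c) + c) = 9*((c² + c²) + c) = 9*(2*c² + c) = 9*(c + 2*c²) = 9*c + 18*c²)
A(d, X) = 16470 + X² (A(d, X) = X*X + 9*30*(1 + 2*30) = X² + 9*30*(1 + 60) = X² + 9*30*61 = X² + 16470 = 16470 + X²)
(-1764520 + 1729208) + A(1559, -1063) = (-1764520 + 1729208) + (16470 + (-1063)²) = -35312 + (16470 + 1129969) = -35312 + 1146439 = 1111127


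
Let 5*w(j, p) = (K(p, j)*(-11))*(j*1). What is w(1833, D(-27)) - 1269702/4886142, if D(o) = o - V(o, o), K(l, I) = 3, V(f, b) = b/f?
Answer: -49260698658/4071785 ≈ -12098.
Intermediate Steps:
D(o) = -1 + o (D(o) = o - o/o = o - 1*1 = o - 1 = -1 + o)
w(j, p) = -33*j/5 (w(j, p) = ((3*(-11))*(j*1))/5 = (-33*j)/5 = -33*j/5)
w(1833, D(-27)) - 1269702/4886142 = -33/5*1833 - 1269702/4886142 = -60489/5 - 1269702*1/4886142 = -60489/5 - 211617/814357 = -49260698658/4071785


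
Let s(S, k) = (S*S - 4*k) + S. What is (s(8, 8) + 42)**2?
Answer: 6724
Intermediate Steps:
s(S, k) = S + S**2 - 4*k (s(S, k) = (S**2 - 4*k) + S = S + S**2 - 4*k)
(s(8, 8) + 42)**2 = ((8 + 8**2 - 4*8) + 42)**2 = ((8 + 64 - 32) + 42)**2 = (40 + 42)**2 = 82**2 = 6724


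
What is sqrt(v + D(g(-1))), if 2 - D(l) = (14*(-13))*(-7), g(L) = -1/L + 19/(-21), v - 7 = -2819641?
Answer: 9*I*sqrt(34826) ≈ 1679.6*I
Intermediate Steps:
v = -2819634 (v = 7 - 2819641 = -2819634)
g(L) = -19/21 - 1/L (g(L) = -1/L + 19*(-1/21) = -1/L - 19/21 = -19/21 - 1/L)
D(l) = -1272 (D(l) = 2 - 14*(-13)*(-7) = 2 - (-182)*(-7) = 2 - 1*1274 = 2 - 1274 = -1272)
sqrt(v + D(g(-1))) = sqrt(-2819634 - 1272) = sqrt(-2820906) = 9*I*sqrt(34826)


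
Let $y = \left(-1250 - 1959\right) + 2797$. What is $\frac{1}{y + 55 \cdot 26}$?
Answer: $\frac{1}{1018} \approx 0.00098232$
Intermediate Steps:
$y = -412$ ($y = -3209 + 2797 = -412$)
$\frac{1}{y + 55 \cdot 26} = \frac{1}{-412 + 55 \cdot 26} = \frac{1}{-412 + 1430} = \frac{1}{1018}$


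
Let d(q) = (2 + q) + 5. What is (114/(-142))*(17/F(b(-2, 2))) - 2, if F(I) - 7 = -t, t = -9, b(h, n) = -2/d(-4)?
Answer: -3241/1136 ≈ -2.8530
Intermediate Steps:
d(q) = 7 + q
b(h, n) = -⅔ (b(h, n) = -2/(7 - 4) = -2/3 = -2*⅓ = -⅔)
F(I) = 16 (F(I) = 7 - 1*(-9) = 7 + 9 = 16)
(114/(-142))*(17/F(b(-2, 2))) - 2 = (114/(-142))*(17/16) - 2 = (114*(-1/142))*(17*(1/16)) - 2 = -57/71*17/16 - 2 = -969/1136 - 2 = -3241/1136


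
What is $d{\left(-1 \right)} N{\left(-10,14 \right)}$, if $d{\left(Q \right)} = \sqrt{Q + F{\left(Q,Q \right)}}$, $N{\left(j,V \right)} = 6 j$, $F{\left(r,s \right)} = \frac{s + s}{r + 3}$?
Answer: $- 60 i \sqrt{2} \approx - 84.853 i$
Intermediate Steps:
$F{\left(r,s \right)} = \frac{2 s}{3 + r}$
$d{\left(Q \right)} = \sqrt{Q + \frac{2 Q}{3 + Q}}$
$d{\left(-1 \right)} N{\left(-10,14 \right)} = \sqrt{- \frac{5 - 1}{3 - 1}} \cdot 6 \left(-10\right) = \sqrt{\left(-1\right) \frac{1}{2} \cdot 4} \left(-60\right) = \sqrt{-2} \left(-60\right) = i \sqrt{2} \left(-60\right) = - 60 i \sqrt{2}$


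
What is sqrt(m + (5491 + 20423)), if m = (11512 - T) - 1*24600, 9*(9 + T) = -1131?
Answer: sqrt(116646)/3 ≈ 113.84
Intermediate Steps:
T = -404/3 (T = -9 + (1/9)*(-1131) = -9 - 377/3 = -404/3 ≈ -134.67)
m = -38860/3 (m = (11512 - 1*(-404/3)) - 1*24600 = (11512 + 404/3) - 24600 = 34940/3 - 24600 = -38860/3 ≈ -12953.)
sqrt(m + (5491 + 20423)) = sqrt(-38860/3 + (5491 + 20423)) = sqrt(-38860/3 + 25914) = sqrt(38882/3) = sqrt(116646)/3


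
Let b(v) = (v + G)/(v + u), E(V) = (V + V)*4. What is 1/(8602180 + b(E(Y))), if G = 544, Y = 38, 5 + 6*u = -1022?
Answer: 797/6855942548 ≈ 1.1625e-7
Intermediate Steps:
u = -1027/6 (u = -⅚ + (⅙)*(-1022) = -⅚ - 511/3 = -1027/6 ≈ -171.17)
E(V) = 8*V (E(V) = (2*V)*4 = 8*V)
b(v) = (544 + v)/(-1027/6 + v) (b(v) = (v + 544)/(v - 1027/6) = (544 + v)/(-1027/6 + v))
1/(8602180 + b(E(Y))) = 1/(8602180 + 6*(544 + 8*38)/(-1027 + 6*(8*38))) = 1/(8602180 + 6*(544 + 304)/(-1027 + 6*304)) = 1/(8602180 + 6*848/(-1027 + 1824)) = 1/(8602180 + 6*848/797) = 1/(8602180 + 6*(1/797)*848) = 1/(8602180 + 5088/797) = 1/(6855942548/797) = 797/6855942548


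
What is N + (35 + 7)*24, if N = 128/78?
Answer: 39376/39 ≈ 1009.6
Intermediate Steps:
N = 64/39 (N = 128*(1/78) = 64/39 ≈ 1.6410)
N + (35 + 7)*24 = 64/39 + (35 + 7)*24 = 64/39 + 42*24 = 64/39 + 1008 = 39376/39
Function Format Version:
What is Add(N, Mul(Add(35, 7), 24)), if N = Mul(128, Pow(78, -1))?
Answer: Rational(39376, 39) ≈ 1009.6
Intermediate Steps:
N = Rational(64, 39) (N = Mul(128, Rational(1, 78)) = Rational(64, 39) ≈ 1.6410)
Add(N, Mul(Add(35, 7), 24)) = Add(Rational(64, 39), Mul(Add(35, 7), 24)) = Add(Rational(64, 39), Mul(42, 24)) = Add(Rational(64, 39), 1008) = Rational(39376, 39)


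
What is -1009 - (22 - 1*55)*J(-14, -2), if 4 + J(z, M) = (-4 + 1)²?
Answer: -844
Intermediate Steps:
J(z, M) = 5 (J(z, M) = -4 + (-4 + 1)² = -4 + (-3)² = -4 + 9 = 5)
-1009 - (22 - 1*55)*J(-14, -2) = -1009 - (22 - 1*55)*5 = -1009 - (22 - 55)*5 = -1009 - (-33)*5 = -1009 - 1*(-165) = -1009 + 165 = -844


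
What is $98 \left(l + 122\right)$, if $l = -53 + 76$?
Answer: $14210$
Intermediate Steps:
$l = 23$
$98 \left(l + 122\right) = 98 \left(23 + 122\right) = 98 \cdot 145 = 14210$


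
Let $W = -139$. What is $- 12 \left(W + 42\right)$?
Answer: $1164$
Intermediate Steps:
$- 12 \left(W + 42\right) = - 12 \left(-139 + 42\right) = \left(-12\right) \left(-97\right) = 1164$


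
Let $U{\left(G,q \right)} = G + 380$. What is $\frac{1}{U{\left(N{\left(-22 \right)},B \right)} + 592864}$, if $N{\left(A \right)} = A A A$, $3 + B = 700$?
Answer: $\frac{1}{582596} \approx 1.7165 \cdot 10^{-6}$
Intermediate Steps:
$B = 697$ ($B = -3 + 700 = 697$)
$N{\left(A \right)} = A^{3}$ ($N{\left(A \right)} = A^{2} A = A^{3}$)
$U{\left(G,q \right)} = 380 + G$
$\frac{1}{U{\left(N{\left(-22 \right)},B \right)} + 592864} = \frac{1}{\left(380 + \left(-22\right)^{3}\right) + 592864} = \frac{1}{\left(380 - 10648\right) + 592864} = \frac{1}{-10268 + 592864} = \frac{1}{582596}$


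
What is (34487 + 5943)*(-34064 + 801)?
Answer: -1344823090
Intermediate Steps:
(34487 + 5943)*(-34064 + 801) = 40430*(-33263) = -1344823090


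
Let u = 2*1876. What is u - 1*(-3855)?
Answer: 7607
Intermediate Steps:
u = 3752
u - 1*(-3855) = 3752 - 1*(-3855) = 3752 + 3855 = 7607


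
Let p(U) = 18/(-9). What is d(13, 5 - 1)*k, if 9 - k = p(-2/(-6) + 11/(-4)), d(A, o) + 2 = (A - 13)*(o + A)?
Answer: -22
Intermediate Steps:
d(A, o) = -2 + (-13 + A)*(A + o) (d(A, o) = -2 + (A - 13)*(o + A) = -2 + (-13 + A)*(A + o))
p(U) = -2 (p(U) = 18*(-⅑) = -2)
k = 11 (k = 9 - 1*(-2) = 9 + 2 = 11)
d(13, 5 - 1)*k = (-2 + 13² - 13*13 - 13*(5 - 1) + 13*(5 - 1))*11 = (-2 + 169 - 169 - 13*4 + 13*4)*11 = (-2 + 169 - 169 - 52 + 52)*11 = -2*11 = -22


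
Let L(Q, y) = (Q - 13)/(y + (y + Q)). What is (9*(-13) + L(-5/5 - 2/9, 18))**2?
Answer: 1350489001/97969 ≈ 13785.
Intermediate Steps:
L(Q, y) = (-13 + Q)/(Q + 2*y) (L(Q, y) = (-13 + Q)/(y + (Q + y)) = (-13 + Q)/(Q + 2*y))
(9*(-13) + L(-5/5 - 2/9, 18))**2 = (9*(-13) + (-13 + (-5/5 - 2/9))/((-5/5 - 2/9) + 2*18))**2 = (-117 + (-13 + (-5*1/5 - 2*1/9))/((-5*1/5 - 2*1/9) + 36))**2 = (-117 + (-13 + (-1 - 2/9))/((-1 - 2/9) + 36))**2 = (-117 + (-13 - 11/9)/(-11/9 + 36))**2 = (-117 - 128/9/(313/9))**2 = (-117 + (9/313)*(-128/9))**2 = (-117 - 128/313)**2 = (-36749/313)**2 = 1350489001/97969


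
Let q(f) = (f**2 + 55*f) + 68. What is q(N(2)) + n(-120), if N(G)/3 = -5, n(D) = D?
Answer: -652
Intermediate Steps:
N(G) = -15 (N(G) = 3*(-5) = -15)
q(f) = 68 + f**2 + 55*f
q(N(2)) + n(-120) = (68 + (-15)**2 + 55*(-15)) - 120 = (68 + 225 - 825) - 120 = -532 - 120 = -652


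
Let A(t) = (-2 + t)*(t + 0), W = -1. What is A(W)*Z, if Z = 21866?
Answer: 65598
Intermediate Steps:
A(t) = t*(-2 + t) (A(t) = (-2 + t)*t = t*(-2 + t))
A(W)*Z = -(-2 - 1)*21866 = -1*(-3)*21866 = 3*21866 = 65598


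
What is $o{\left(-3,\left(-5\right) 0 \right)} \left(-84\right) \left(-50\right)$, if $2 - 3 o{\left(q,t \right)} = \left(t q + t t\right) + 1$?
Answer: $1400$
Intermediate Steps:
$o{\left(q,t \right)} = \frac{1}{3} - \frac{t^{2}}{3} - \frac{q t}{3}$ ($o{\left(q,t \right)} = \frac{2}{3} - \frac{\left(t q + t t\right) + 1}{3} = \frac{2}{3} - \frac{\left(q t + t^{2}\right) + 1}{3} = \frac{2}{3} - \frac{\left(t^{2} + q t\right) + 1}{3} = \frac{2}{3} - \frac{1 + t^{2} + q t}{3} = \frac{2}{3} - \left(\frac{1}{3} + \frac{t^{2}}{3} + \frac{q t}{3}\right) = \frac{1}{3} - \frac{t^{2}}{3} - \frac{q t}{3}$)
$o{\left(-3,\left(-5\right) 0 \right)} \left(-84\right) \left(-50\right) = \left(\frac{1}{3} - \frac{\left(\left(-5\right) 0\right)^{2}}{3} - - \left(-5\right) 0\right) \left(-84\right) \left(-50\right) = \left(\frac{1}{3} - \frac{0^{2}}{3} - \left(-1\right) 0\right) \left(-84\right) \left(-50\right) = \left(\frac{1}{3} - 0 + 0\right) \left(-84\right) \left(-50\right) = \left(\frac{1}{3} + 0 + 0\right) \left(-84\right) \left(-50\right) = \frac{1}{3} \left(-84\right) \left(-50\right) = \left(-28\right) \left(-50\right) = 1400$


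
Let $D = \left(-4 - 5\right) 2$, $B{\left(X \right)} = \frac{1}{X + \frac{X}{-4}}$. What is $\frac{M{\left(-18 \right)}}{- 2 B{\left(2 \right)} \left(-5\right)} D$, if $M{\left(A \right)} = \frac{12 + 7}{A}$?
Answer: $\frac{57}{20} \approx 2.85$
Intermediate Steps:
$M{\left(A \right)} = \frac{19}{A}$
$B{\left(X \right)} = \frac{4}{3 X}$ ($B{\left(X \right)} = \frac{1}{X + X \left(- \frac{1}{4}\right)} = \frac{1}{X - \frac{X}{4}} = \frac{1}{\frac{3}{4} X} = \frac{4}{3 X}$)
$D = -18$ ($D = \left(-9\right) 2 = -18$)
$\frac{M{\left(-18 \right)}}{- 2 B{\left(2 \right)} \left(-5\right)} D = \frac{19 \frac{1}{-18}}{- 2 \frac{4}{3 \cdot 2} \left(-5\right)} \left(-18\right) = \frac{19 \left(- \frac{1}{18}\right)}{- 2 \cdot \frac{4}{3} \cdot \frac{1}{2} \left(-5\right)} \left(-18\right) = - \frac{19}{18 \left(-2\right) \frac{2}{3} \left(-5\right)} \left(-18\right) = - \frac{19}{18 \left(\left(- \frac{4}{3}\right) \left(-5\right)\right)} \left(-18\right) = - \frac{19}{18 \cdot \frac{20}{3}} \left(-18\right) = \left(- \frac{19}{18}\right) \frac{3}{20} \left(-18\right) = \left(- \frac{19}{120}\right) \left(-18\right) = \frac{57}{20}$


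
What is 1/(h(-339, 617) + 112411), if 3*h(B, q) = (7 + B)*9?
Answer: 1/111415 ≈ 8.9754e-6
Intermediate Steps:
h(B, q) = 21 + 3*B (h(B, q) = ((7 + B)*9)/3 = (63 + 9*B)/3 = 21 + 3*B)
1/(h(-339, 617) + 112411) = 1/((21 + 3*(-339)) + 112411) = 1/((21 - 1017) + 112411) = 1/(-996 + 112411) = 1/111415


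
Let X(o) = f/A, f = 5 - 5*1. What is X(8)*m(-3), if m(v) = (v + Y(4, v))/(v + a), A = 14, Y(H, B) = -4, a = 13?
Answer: 0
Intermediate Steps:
f = 0 (f = 5 - 5 = 0)
X(o) = 0 (X(o) = 0/14 = 0*(1/14) = 0)
m(v) = (-4 + v)/(13 + v) (m(v) = (v - 4)/(v + 13) = (-4 + v)/(13 + v))
X(8)*m(-3) = 0*((-4 - 3)/(13 - 3)) = 0*(-7/10) = 0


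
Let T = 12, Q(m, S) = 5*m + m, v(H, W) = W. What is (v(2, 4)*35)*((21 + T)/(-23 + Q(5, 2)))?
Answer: 660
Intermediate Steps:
Q(m, S) = 6*m
(v(2, 4)*35)*((21 + T)/(-23 + Q(5, 2))) = (4*35)*((21 + 12)/(-23 + 6*5)) = 140*(33/(-23 + 30)) = 140*(33/7) = 660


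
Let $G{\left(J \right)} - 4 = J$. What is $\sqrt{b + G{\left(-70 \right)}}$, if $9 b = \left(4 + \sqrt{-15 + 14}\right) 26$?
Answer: $\frac{\sqrt{-490 + 26 i}}{3} \approx 0.19569 + 7.3812 i$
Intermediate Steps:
$G{\left(J \right)} = 4 + J$
$b = \frac{104}{9} + \frac{26 i}{9}$ ($b = \frac{\left(4 + \sqrt{-15 + 14}\right) 26}{9} = \frac{\left(4 + \sqrt{-1}\right) 26}{9} = \frac{\left(4 + i\right) 26}{9} = \frac{104 + 26 i}{9} = \frac{104}{9} + \frac{26 i}{9} \approx 11.556 + 2.8889 i$)
$\sqrt{b + G{\left(-70 \right)}} = \sqrt{\left(\frac{104}{9} + \frac{26 i}{9}\right) + \left(4 - 70\right)} = \sqrt{\left(\frac{104}{9} + \frac{26 i}{9}\right) - 66} = \sqrt{- \frac{490}{9} + \frac{26 i}{9}}$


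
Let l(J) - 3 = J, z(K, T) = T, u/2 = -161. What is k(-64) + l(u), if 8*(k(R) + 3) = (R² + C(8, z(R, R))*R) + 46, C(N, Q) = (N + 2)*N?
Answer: -1777/4 ≈ -444.25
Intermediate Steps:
u = -322 (u = 2*(-161) = -322)
C(N, Q) = N*(2 + N) (C(N, Q) = (2 + N)*N = N*(2 + N))
l(J) = 3 + J
k(R) = 11/4 + 10*R + R²/8 (k(R) = -3 + ((R² + (8*(2 + 8))*R) + 46)/8 = -3 + ((R² + (8*10)*R) + 46)/8 = -3 + ((R² + 80*R) + 46)/8 = -3 + (46 + R² + 80*R)/8 = -3 + (23/4 + 10*R + R²/8) = 11/4 + 10*R + R²/8)
k(-64) + l(u) = (11/4 + 10*(-64) + (⅛)*(-64)²) + (3 - 322) = (11/4 - 640 + (⅛)*4096) - 319 = (11/4 - 640 + 512) - 319 = -501/4 - 319 = -1777/4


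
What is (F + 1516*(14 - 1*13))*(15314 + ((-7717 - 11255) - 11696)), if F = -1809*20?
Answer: 532231056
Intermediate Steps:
F = -36180
(F + 1516*(14 - 1*13))*(15314 + ((-7717 - 11255) - 11696)) = (-36180 + 1516*(14 - 1*13))*(15314 + ((-7717 - 11255) - 11696)) = (-36180 + 1516*(14 - 13))*(15314 + (-18972 - 11696)) = (-36180 + 1516*1)*(15314 - 30668) = (-36180 + 1516)*(-15354) = -34664*(-15354) = 532231056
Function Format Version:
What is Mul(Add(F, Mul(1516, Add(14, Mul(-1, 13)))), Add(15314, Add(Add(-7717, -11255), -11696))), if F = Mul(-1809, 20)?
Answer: 532231056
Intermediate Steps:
F = -36180
Mul(Add(F, Mul(1516, Add(14, Mul(-1, 13)))), Add(15314, Add(Add(-7717, -11255), -11696))) = Mul(Add(-36180, Mul(1516, Add(14, Mul(-1, 13)))), Add(15314, Add(Add(-7717, -11255), -11696))) = Mul(Add(-36180, Mul(1516, Add(14, -13))), Add(15314, Add(-18972, -11696))) = Mul(Add(-36180, Mul(1516, 1)), Add(15314, -30668)) = Mul(Add(-36180, 1516), -15354) = Mul(-34664, -15354) = 532231056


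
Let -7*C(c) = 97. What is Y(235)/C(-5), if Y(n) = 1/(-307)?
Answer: 7/29779 ≈ 0.00023506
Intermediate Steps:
C(c) = -97/7 (C(c) = -⅐*97 = -97/7)
Y(n) = -1/307
Y(235)/C(-5) = -1/(307*(-97/7)) = -1/307*(-7/97) = 7/29779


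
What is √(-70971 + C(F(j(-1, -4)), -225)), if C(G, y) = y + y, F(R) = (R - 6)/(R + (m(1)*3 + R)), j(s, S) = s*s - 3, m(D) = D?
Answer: I*√71421 ≈ 267.25*I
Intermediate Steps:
j(s, S) = -3 + s² (j(s, S) = s² - 3 = -3 + s²)
F(R) = (-6 + R)/(3 + 2*R) (F(R) = (R - 6)/(R + (1*3 + R)) = (-6 + R)/(R + (3 + R)) = (-6 + R)/(3 + 2*R))
C(G, y) = 2*y
√(-70971 + C(F(j(-1, -4)), -225)) = √(-70971 + 2*(-225)) = √(-70971 - 450) = √(-71421) = I*√71421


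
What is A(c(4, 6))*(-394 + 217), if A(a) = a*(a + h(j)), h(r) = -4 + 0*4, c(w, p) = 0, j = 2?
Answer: 0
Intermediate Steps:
h(r) = -4 (h(r) = -4 + 0 = -4)
A(a) = a*(-4 + a) (A(a) = a*(a - 4) = a*(-4 + a))
A(c(4, 6))*(-394 + 217) = (0*(-4 + 0))*(-394 + 217) = (0*(-4))*(-177) = 0*(-177) = 0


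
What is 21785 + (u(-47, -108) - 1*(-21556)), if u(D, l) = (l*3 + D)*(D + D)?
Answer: 78215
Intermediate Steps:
u(D, l) = 2*D*(D + 3*l) (u(D, l) = (3*l + D)*(2*D) = (D + 3*l)*(2*D) = 2*D*(D + 3*l))
21785 + (u(-47, -108) - 1*(-21556)) = 21785 + (2*(-47)*(-47 + 3*(-108)) - 1*(-21556)) = 21785 + (2*(-47)*(-47 - 324) + 21556) = 21785 + (2*(-47)*(-371) + 21556) = 21785 + (34874 + 21556) = 21785 + 56430 = 78215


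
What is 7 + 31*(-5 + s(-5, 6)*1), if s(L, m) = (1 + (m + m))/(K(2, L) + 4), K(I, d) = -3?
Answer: 255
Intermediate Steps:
s(L, m) = 1 + 2*m (s(L, m) = (1 + (m + m))/(-3 + 4) = (1 + 2*m)/1 = (1 + 2*m)*1 = 1 + 2*m)
7 + 31*(-5 + s(-5, 6)*1) = 7 + 31*(-5 + (1 + 2*6)*1) = 7 + 31*(-5 + (1 + 12)*1) = 7 + 31*(-5 + 13*1) = 7 + 31*(-5 + 13) = 7 + 31*8 = 7 + 248 = 255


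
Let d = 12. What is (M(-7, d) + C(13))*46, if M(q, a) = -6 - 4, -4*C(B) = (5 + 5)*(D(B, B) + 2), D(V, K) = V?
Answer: -2185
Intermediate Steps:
C(B) = -5 - 5*B/2 (C(B) = -(5 + 5)*(B + 2)/4 = -5*(2 + B)/2 = -(20 + 10*B)/4 = -5 - 5*B/2)
M(q, a) = -10
(M(-7, d) + C(13))*46 = (-10 + (-5 - 5/2*13))*46 = (-10 + (-5 - 65/2))*46 = (-10 - 75/2)*46 = -95/2*46 = -2185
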